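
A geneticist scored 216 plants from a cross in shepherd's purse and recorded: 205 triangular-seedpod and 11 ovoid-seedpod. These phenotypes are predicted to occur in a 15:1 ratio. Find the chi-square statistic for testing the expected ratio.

0.494

Under the 15:1 hypothesis (Σ ratio = 16, N = 216):
  triangular-seedpod: 216 × 15/16 = 202.5
  ovoid-seedpod: 216 × 1/16 = 13.5
χ² = Σ (O − E)² / E
  triangular-seedpod: (205 − 202.5)² / 202.5 = 0.0309
  ovoid-seedpod: (11 − 13.5)² / 13.5 = 0.4630
χ² = 0.0309 + 0.4630 = 0.4939 ≈ 0.494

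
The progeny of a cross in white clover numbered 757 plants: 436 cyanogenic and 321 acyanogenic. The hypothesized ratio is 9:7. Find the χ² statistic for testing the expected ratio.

0.557

Under the 9:7 hypothesis (Σ ratio = 16, N = 757):
  cyanogenic: 757 × 9/16 = 425.8125
  acyanogenic: 757 × 7/16 = 331.1875
χ² = Σ (O − E)² / E
  cyanogenic: (436 − 425.8125)² / 425.8125 = 0.2437
  acyanogenic: (321 − 331.1875)² / 331.1875 = 0.3134
χ² = 0.2437 + 0.3134 = 0.5571 ≈ 0.557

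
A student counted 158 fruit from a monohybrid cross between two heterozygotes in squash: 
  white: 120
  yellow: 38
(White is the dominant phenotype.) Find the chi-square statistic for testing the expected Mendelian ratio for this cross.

For a monohybrid cross between heterozygotes with complete dominance, the expected phenotypic ratio is 3:1.
Expected counts for N = 158 under a 3:1 ratio (total parts = 4):
  white: 158 × 3/4 = 118.5
  yellow: 158 × 1/4 = 39.5
χ² = Σ (O − E)² / E
  white: (120 − 118.5)² / 118.5 = 0.0190
  yellow: (38 − 39.5)² / 39.5 = 0.0570
χ² = 0.0190 + 0.0570 = 0.076

0.076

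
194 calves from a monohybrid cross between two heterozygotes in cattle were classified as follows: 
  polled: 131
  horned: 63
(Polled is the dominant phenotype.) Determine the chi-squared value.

For a monohybrid cross between heterozygotes with complete dominance, the expected phenotypic ratio is 3:1.
Expected counts for N = 194 under a 3:1 ratio (total parts = 4):
  polled: 194 × 3/4 = 145.5
  horned: 194 × 1/4 = 48.5
χ² = Σ (O − E)² / E
  polled: (131 − 145.5)² / 145.5 = 1.4450
  horned: (63 − 48.5)² / 48.5 = 4.3351
χ² = 1.4450 + 4.3351 = 5.7801 ≈ 5.780

5.780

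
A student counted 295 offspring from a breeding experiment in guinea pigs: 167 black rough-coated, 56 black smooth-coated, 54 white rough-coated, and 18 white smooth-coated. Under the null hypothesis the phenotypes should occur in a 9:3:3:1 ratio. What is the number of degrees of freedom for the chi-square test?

A goodness-of-fit test with 4 phenotype classes has df = 4 − 1 = 3.

3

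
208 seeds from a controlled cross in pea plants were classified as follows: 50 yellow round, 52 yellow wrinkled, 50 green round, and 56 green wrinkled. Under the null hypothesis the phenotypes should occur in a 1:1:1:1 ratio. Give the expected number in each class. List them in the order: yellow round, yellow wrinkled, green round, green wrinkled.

52, 52, 52, 52

Under the 1:1:1:1 hypothesis (Σ ratio = 4, N = 208):
  yellow round: 208 × 1/4 = 52
  yellow wrinkled: 208 × 1/4 = 52
  green round: 208 × 1/4 = 52
  green wrinkled: 208 × 1/4 = 52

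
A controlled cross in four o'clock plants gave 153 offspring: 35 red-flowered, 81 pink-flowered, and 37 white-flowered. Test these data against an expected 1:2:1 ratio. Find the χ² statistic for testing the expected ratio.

0.582

Under the 1:2:1 hypothesis (Σ ratio = 4, N = 153):
  red-flowered: 153 × 1/4 = 38.25
  pink-flowered: 153 × 2/4 = 76.5
  white-flowered: 153 × 1/4 = 38.25
χ² = Σ (O − E)² / E
  red-flowered: (35 − 38.25)² / 38.25 = 0.2761
  pink-flowered: (81 − 76.5)² / 76.5 = 0.2647
  white-flowered: (37 − 38.25)² / 38.25 = 0.0408
χ² = 0.2761 + 0.2647 + 0.0408 = 0.5816 ≈ 0.582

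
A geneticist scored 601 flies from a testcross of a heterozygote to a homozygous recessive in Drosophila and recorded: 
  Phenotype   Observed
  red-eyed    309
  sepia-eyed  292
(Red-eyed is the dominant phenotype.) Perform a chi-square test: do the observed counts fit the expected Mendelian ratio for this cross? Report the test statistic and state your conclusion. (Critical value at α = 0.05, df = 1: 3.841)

A testcross of a heterozygote (Aa × aa) gives a 1:1 phenotypic ratio.
Expected counts for N = 601 under a 1:1 ratio (total parts = 2):
  red-eyed: 601 × 1/2 = 300.5
  sepia-eyed: 601 × 1/2 = 300.5
χ² = Σ (O − E)² / E
  red-eyed: (309 − 300.5)² / 300.5 = 0.2404
  sepia-eyed: (292 − 300.5)² / 300.5 = 0.2404
χ² = 0.2404 + 0.2404 = 0.4808 ≈ 0.481
Degrees of freedom = 2 − 1 = 1; critical value at α = 0.05 is 3.841.
Since 0.481 < 3.841, we fail to reject the null hypothesis — the data are consistent with the 1:1 ratio.

0.481; consistent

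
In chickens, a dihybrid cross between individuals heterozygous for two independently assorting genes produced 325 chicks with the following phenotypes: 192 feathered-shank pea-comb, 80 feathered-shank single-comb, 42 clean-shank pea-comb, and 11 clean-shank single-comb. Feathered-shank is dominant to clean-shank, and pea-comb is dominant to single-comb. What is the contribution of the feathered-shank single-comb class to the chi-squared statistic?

A dihybrid F₂ with independent assortment and complete dominance at both loci gives a 9:3:3:1 phenotypic ratio.
The 9:3:3:1 ratio has 16 parts, so with N = 325 the expected counts are:
  feathered-shank pea-comb: 325 × 9/16 = 182.8125
  feathered-shank single-comb: 325 × 3/16 = 60.9375
  clean-shank pea-comb: 325 × 3/16 = 60.9375
  clean-shank single-comb: 325 × 1/16 = 20.3125
Contribution of feathered-shank single-comb: (80 − 60.9375)² / 60.9375 = 5.9631

5.963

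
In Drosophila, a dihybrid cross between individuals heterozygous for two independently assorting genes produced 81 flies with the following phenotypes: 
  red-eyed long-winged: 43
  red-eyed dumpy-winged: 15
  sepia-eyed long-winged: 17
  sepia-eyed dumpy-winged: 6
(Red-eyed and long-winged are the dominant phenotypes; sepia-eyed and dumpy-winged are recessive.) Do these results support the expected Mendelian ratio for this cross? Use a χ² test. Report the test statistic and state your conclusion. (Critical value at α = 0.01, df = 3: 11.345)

A dihybrid F₂ with independent assortment and complete dominance at both loci gives a 9:3:3:1 phenotypic ratio.
The 9:3:3:1 ratio has 16 parts, so with N = 81 the expected counts are:
  red-eyed long-winged: 81 × 9/16 = 45.5625
  red-eyed dumpy-winged: 81 × 3/16 = 15.1875
  sepia-eyed long-winged: 81 × 3/16 = 15.1875
  sepia-eyed dumpy-winged: 81 × 1/16 = 5.0625
χ² = Σ (O − E)² / E
  red-eyed long-winged: (43 − 45.5625)² / 45.5625 = 0.1441
  red-eyed dumpy-winged: (15 − 15.1875)² / 15.1875 = 0.0023
  sepia-eyed long-winged: (17 − 15.1875)² / 15.1875 = 0.2163
  sepia-eyed dumpy-winged: (6 − 5.0625)² / 5.0625 = 0.1736
χ² = 0.1441 + 0.0023 + 0.2163 + 0.1736 = 0.5363 ≈ 0.536
Degrees of freedom = 4 − 1 = 3; critical value at α = 0.01 is 11.345.
Since 0.536 < 11.345, we fail to reject the null hypothesis — the data are consistent with the 9:3:3:1 ratio.

0.536; consistent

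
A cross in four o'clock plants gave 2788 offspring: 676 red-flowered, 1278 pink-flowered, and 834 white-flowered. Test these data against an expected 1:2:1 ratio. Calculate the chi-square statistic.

37.214

Expected counts for N = 2788 under a 1:2:1 ratio (total parts = 4):
  red-flowered: 2788 × 1/4 = 697
  pink-flowered: 2788 × 2/4 = 1394
  white-flowered: 2788 × 1/4 = 697
χ² = Σ (O − E)² / E
  red-flowered: (676 − 697)² / 697 = 0.6327
  pink-flowered: (1278 − 1394)² / 1394 = 9.6528
  white-flowered: (834 − 697)² / 697 = 26.9283
χ² = 0.6327 + 9.6528 + 26.9283 = 37.2138 ≈ 37.214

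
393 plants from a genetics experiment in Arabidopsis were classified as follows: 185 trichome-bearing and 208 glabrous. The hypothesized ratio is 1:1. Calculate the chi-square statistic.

1.346

Total ratio parts = 2. Expected numbers out of 393:
  trichome-bearing: 393 × 1/2 = 196.5
  glabrous: 393 × 1/2 = 196.5
χ² = Σ (O − E)² / E
  trichome-bearing: (185 − 196.5)² / 196.5 = 0.6730
  glabrous: (208 − 196.5)² / 196.5 = 0.6730
χ² = 0.6730 + 0.6730 = 1.346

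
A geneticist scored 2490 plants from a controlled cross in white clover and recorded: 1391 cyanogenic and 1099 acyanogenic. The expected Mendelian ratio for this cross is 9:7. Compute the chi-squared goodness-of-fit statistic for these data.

0.151

Total ratio parts = 16. Expected numbers out of 2490:
  cyanogenic: 2490 × 9/16 = 1400.625
  acyanogenic: 2490 × 7/16 = 1089.375
χ² = Σ (O − E)² / E
  cyanogenic: (1391 − 1400.625)² / 1400.625 = 0.0661
  acyanogenic: (1099 − 1089.375)² / 1089.375 = 0.0850
χ² = 0.0661 + 0.0850 = 0.1511 ≈ 0.151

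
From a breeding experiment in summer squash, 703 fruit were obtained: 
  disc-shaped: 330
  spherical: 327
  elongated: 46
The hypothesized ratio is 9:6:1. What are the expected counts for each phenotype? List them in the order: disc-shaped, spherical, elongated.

395.4375, 263.625, 43.9375

Expected counts for N = 703 under a 9:6:1 ratio (total parts = 16):
  disc-shaped: 703 × 9/16 = 395.4375
  spherical: 703 × 6/16 = 263.625
  elongated: 703 × 1/16 = 43.9375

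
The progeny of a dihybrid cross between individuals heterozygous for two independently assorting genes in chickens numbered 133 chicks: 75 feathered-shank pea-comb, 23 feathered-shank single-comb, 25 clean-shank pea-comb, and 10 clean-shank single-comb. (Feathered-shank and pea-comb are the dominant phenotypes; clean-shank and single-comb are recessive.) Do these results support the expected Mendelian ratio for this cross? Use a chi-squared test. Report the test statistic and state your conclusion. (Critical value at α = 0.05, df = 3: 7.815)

A dihybrid F₂ with independent assortment and complete dominance at both loci gives a 9:3:3:1 phenotypic ratio.
The 9:3:3:1 ratio has 16 parts, so with N = 133 the expected counts are:
  feathered-shank pea-comb: 133 × 9/16 = 74.8125
  feathered-shank single-comb: 133 × 3/16 = 24.9375
  clean-shank pea-comb: 133 × 3/16 = 24.9375
  clean-shank single-comb: 133 × 1/16 = 8.3125
χ² = Σ (O − E)² / E
  feathered-shank pea-comb: (75 − 74.8125)² / 74.8125 = 0.0005
  feathered-shank single-comb: (23 − 24.9375)² / 24.9375 = 0.1505
  clean-shank pea-comb: (25 − 24.9375)² / 24.9375 = 0.0002
  clean-shank single-comb: (10 − 8.3125)² / 8.3125 = 0.3426
χ² = 0.0005 + 0.1505 + 0.0002 + 0.3426 = 0.4938 ≈ 0.494
Degrees of freedom = 4 − 1 = 3; critical value at α = 0.05 is 7.815.
Since 0.494 < 7.815, we fail to reject the null hypothesis — the data are consistent with the 9:3:3:1 ratio.

0.494; consistent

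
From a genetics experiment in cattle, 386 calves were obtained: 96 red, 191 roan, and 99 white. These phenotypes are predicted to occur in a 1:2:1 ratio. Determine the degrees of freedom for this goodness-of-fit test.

2

A goodness-of-fit test with 3 phenotype classes has df = 3 − 1 = 2.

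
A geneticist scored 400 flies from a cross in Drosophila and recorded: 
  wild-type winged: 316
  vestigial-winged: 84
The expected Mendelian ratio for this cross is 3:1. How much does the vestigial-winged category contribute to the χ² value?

Under the 3:1 hypothesis (Σ ratio = 4, N = 400):
  wild-type winged: 400 × 3/4 = 300
  vestigial-winged: 400 × 1/4 = 100
Contribution of vestigial-winged: (84 − 100)² / 100 = 2.5600

2.560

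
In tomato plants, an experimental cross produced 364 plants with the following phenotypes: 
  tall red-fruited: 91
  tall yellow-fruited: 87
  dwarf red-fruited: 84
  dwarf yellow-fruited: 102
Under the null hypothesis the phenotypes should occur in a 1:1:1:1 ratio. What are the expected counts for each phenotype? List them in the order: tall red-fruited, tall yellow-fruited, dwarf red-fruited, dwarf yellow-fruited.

Total ratio parts = 4. Expected numbers out of 364:
  tall red-fruited: 364 × 1/4 = 91
  tall yellow-fruited: 364 × 1/4 = 91
  dwarf red-fruited: 364 × 1/4 = 91
  dwarf yellow-fruited: 364 × 1/4 = 91

91, 91, 91, 91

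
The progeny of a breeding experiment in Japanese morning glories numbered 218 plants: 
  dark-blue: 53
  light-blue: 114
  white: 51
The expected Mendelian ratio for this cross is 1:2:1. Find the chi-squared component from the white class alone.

0.225

Under the 1:2:1 hypothesis (Σ ratio = 4, N = 218):
  dark-blue: 218 × 1/4 = 54.5
  light-blue: 218 × 2/4 = 109
  white: 218 × 1/4 = 54.5
Contribution of white: (51 − 54.5)² / 54.5 = 0.2248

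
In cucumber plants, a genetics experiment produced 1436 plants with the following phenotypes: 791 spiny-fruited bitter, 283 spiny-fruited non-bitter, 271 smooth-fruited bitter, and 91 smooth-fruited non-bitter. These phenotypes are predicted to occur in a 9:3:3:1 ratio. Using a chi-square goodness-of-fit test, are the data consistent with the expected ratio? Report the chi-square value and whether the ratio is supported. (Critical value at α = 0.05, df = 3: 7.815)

Under the 9:3:3:1 hypothesis (Σ ratio = 16, N = 1436):
  spiny-fruited bitter: 1436 × 9/16 = 807.75
  spiny-fruited non-bitter: 1436 × 3/16 = 269.25
  smooth-fruited bitter: 1436 × 3/16 = 269.25
  smooth-fruited non-bitter: 1436 × 1/16 = 89.75
χ² = Σ (O − E)² / E
  spiny-fruited bitter: (791 − 807.75)² / 807.75 = 0.3473
  spiny-fruited non-bitter: (283 − 269.25)² / 269.25 = 0.7022
  smooth-fruited bitter: (271 − 269.25)² / 269.25 = 0.0114
  smooth-fruited non-bitter: (91 − 89.75)² / 89.75 = 0.0174
χ² = 0.3473 + 0.7022 + 0.0114 + 0.0174 = 1.0783 ≈ 1.078
Degrees of freedom = 4 − 1 = 3; critical value at α = 0.05 is 7.815.
Since 1.078 < 7.815, we fail to reject the null hypothesis — the data are consistent with the 9:3:3:1 ratio.

1.078; consistent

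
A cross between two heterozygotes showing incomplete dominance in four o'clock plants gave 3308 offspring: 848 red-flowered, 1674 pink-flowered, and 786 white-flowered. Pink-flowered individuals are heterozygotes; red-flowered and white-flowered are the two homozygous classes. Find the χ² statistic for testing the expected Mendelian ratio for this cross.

With incomplete dominance, a heterozygote × heterozygote cross gives a 1:2:1 phenotypic ratio.
Under the 1:2:1 hypothesis (Σ ratio = 4, N = 3308):
  red-flowered: 3308 × 1/4 = 827
  pink-flowered: 3308 × 2/4 = 1654
  white-flowered: 3308 × 1/4 = 827
χ² = Σ (O − E)² / E
  red-flowered: (848 − 827)² / 827 = 0.5333
  pink-flowered: (1674 − 1654)² / 1654 = 0.2418
  white-flowered: (786 − 827)² / 827 = 2.0326
χ² = 0.5333 + 0.2418 + 2.0326 = 2.8077 ≈ 2.808

2.808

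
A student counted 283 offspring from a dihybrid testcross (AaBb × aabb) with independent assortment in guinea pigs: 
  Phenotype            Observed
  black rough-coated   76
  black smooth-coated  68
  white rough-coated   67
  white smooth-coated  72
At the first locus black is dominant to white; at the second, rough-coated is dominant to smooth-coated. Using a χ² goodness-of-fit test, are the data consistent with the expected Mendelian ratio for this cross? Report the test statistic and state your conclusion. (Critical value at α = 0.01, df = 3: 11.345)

0.717; consistent

A dihybrid testcross with independent assortment gives a 1:1:1:1 ratio.
The 1:1:1:1 ratio has 4 parts, so with N = 283 the expected counts are:
  black rough-coated: 283 × 1/4 = 70.75
  black smooth-coated: 283 × 1/4 = 70.75
  white rough-coated: 283 × 1/4 = 70.75
  white smooth-coated: 283 × 1/4 = 70.75
χ² = Σ (O − E)² / E
  black rough-coated: (76 − 70.75)² / 70.75 = 0.3896
  black smooth-coated: (68 − 70.75)² / 70.75 = 0.1069
  white rough-coated: (67 − 70.75)² / 70.75 = 0.1988
  white smooth-coated: (72 − 70.75)² / 70.75 = 0.0221
χ² = 0.3896 + 0.1069 + 0.1988 + 0.0221 = 0.7174 ≈ 0.717
Degrees of freedom = 4 − 1 = 3; critical value at α = 0.01 is 11.345.
Since 0.717 < 11.345, we fail to reject the null hypothesis — the data are consistent with the 1:1:1:1 ratio.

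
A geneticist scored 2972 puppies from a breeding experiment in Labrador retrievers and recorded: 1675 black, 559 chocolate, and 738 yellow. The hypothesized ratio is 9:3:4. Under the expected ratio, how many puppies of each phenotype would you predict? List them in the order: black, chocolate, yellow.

Under the 9:3:4 hypothesis (Σ ratio = 16, N = 2972):
  black: 2972 × 9/16 = 1671.75
  chocolate: 2972 × 3/16 = 557.25
  yellow: 2972 × 4/16 = 743

1671.75, 557.25, 743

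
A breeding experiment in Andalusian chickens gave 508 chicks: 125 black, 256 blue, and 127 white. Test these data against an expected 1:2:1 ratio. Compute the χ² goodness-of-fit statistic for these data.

Under the 1:2:1 hypothesis (Σ ratio = 4, N = 508):
  black: 508 × 1/4 = 127
  blue: 508 × 2/4 = 254
  white: 508 × 1/4 = 127
χ² = Σ (O − E)² / E
  black: (125 − 127)² / 127 = 0.0315
  blue: (256 − 254)² / 254 = 0.0157
  white: (127 − 127)² / 127 = 0.0000
χ² = 0.0315 + 0.0157 + 0.0000 = 0.0472 ≈ 0.047

0.047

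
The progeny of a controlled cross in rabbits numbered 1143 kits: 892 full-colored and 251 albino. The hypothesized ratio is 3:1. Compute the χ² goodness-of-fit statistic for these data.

Total ratio parts = 4. Expected numbers out of 1143:
  full-colored: 1143 × 3/4 = 857.25
  albino: 1143 × 1/4 = 285.75
χ² = Σ (O − E)² / E
  full-colored: (892 − 857.25)² / 857.25 = 1.4086
  albino: (251 − 285.75)² / 285.75 = 4.2259
χ² = 1.4086 + 4.2259 = 5.6345 ≈ 5.635

5.635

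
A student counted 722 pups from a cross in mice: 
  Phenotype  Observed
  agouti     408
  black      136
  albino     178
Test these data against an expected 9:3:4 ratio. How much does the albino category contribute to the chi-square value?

0.035

Expected counts for N = 722 under a 9:3:4 ratio (total parts = 16):
  agouti: 722 × 9/16 = 406.125
  black: 722 × 3/16 = 135.375
  albino: 722 × 4/16 = 180.5
Contribution of albino: (178 − 180.5)² / 180.5 = 0.0346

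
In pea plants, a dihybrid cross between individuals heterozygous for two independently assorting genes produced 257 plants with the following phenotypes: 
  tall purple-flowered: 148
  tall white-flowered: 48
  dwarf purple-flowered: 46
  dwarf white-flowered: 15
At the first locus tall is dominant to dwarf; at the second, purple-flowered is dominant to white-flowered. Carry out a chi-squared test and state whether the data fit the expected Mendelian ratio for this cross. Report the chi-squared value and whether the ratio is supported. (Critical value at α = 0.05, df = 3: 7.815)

A dihybrid F₂ with independent assortment and complete dominance at both loci gives a 9:3:3:1 phenotypic ratio.
Total ratio parts = 16. Expected numbers out of 257:
  tall purple-flowered: 257 × 9/16 = 144.5625
  tall white-flowered: 257 × 3/16 = 48.1875
  dwarf purple-flowered: 257 × 3/16 = 48.1875
  dwarf white-flowered: 257 × 1/16 = 16.0625
χ² = Σ (O − E)² / E
  tall purple-flowered: (148 − 144.5625)² / 144.5625 = 0.0817
  tall white-flowered: (48 − 48.1875)² / 48.1875 = 0.0007
  dwarf purple-flowered: (46 − 48.1875)² / 48.1875 = 0.0993
  dwarf white-flowered: (15 − 16.0625)² / 16.0625 = 0.0703
χ² = 0.0817 + 0.0007 + 0.0993 + 0.0703 = 0.252
Degrees of freedom = 4 − 1 = 3; critical value at α = 0.05 is 7.815.
Since 0.252 < 7.815, we fail to reject the null hypothesis — the data are consistent with the 9:3:3:1 ratio.

0.252; consistent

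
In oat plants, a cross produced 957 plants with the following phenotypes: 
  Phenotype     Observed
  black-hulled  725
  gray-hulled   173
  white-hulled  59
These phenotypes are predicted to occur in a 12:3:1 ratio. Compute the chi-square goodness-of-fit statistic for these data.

0.315

The 12:3:1 ratio has 16 parts, so with N = 957 the expected counts are:
  black-hulled: 957 × 12/16 = 717.75
  gray-hulled: 957 × 3/16 = 179.4375
  white-hulled: 957 × 1/16 = 59.8125
χ² = Σ (O − E)² / E
  black-hulled: (725 − 717.75)² / 717.75 = 0.0732
  gray-hulled: (173 − 179.4375)² / 179.4375 = 0.2310
  white-hulled: (59 − 59.8125)² / 59.8125 = 0.0110
χ² = 0.0732 + 0.2310 + 0.0110 = 0.3152 ≈ 0.315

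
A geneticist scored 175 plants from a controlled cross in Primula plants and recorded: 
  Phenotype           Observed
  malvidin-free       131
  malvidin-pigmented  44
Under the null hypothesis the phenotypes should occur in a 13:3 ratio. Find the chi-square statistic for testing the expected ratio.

Expected counts for N = 175 under a 13:3 ratio (total parts = 16):
  malvidin-free: 175 × 13/16 = 142.1875
  malvidin-pigmented: 175 × 3/16 = 32.8125
χ² = Σ (O − E)² / E
  malvidin-free: (131 − 142.1875)² / 142.1875 = 0.8802
  malvidin-pigmented: (44 − 32.8125)² / 32.8125 = 3.8144
χ² = 0.8802 + 3.8144 = 4.6946 ≈ 4.695

4.695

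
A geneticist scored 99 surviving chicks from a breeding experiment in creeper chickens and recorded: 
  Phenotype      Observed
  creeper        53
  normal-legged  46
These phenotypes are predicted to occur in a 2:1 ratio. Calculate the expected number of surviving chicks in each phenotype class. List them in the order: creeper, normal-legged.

Total ratio parts = 3. Expected numbers out of 99:
  creeper: 99 × 2/3 = 66
  normal-legged: 99 × 1/3 = 33

66, 33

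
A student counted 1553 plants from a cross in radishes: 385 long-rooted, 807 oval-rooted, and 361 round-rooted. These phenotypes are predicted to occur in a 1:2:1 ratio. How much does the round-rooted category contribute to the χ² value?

Expected counts for N = 1553 under a 1:2:1 ratio (total parts = 4):
  long-rooted: 1553 × 1/4 = 388.25
  oval-rooted: 1553 × 2/4 = 776.5
  round-rooted: 1553 × 1/4 = 388.25
Contribution of round-rooted: (361 − 388.25)² / 388.25 = 1.9126

1.913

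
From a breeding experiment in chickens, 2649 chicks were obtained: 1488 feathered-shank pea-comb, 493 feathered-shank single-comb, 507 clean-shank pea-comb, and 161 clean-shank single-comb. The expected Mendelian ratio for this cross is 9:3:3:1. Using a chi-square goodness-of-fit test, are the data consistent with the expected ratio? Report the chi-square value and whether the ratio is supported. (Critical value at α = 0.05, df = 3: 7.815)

0.370; consistent

Under the 9:3:3:1 hypothesis (Σ ratio = 16, N = 2649):
  feathered-shank pea-comb: 2649 × 9/16 = 1490.0625
  feathered-shank single-comb: 2649 × 3/16 = 496.6875
  clean-shank pea-comb: 2649 × 3/16 = 496.6875
  clean-shank single-comb: 2649 × 1/16 = 165.5625
χ² = Σ (O − E)² / E
  feathered-shank pea-comb: (1488 − 1490.0625)² / 1490.0625 = 0.0029
  feathered-shank single-comb: (493 − 496.6875)² / 496.6875 = 0.0274
  clean-shank pea-comb: (507 − 496.6875)² / 496.6875 = 0.2141
  clean-shank single-comb: (161 − 165.5625)² / 165.5625 = 0.1257
χ² = 0.0029 + 0.0274 + 0.2141 + 0.1257 = 0.3701 ≈ 0.370
Degrees of freedom = 4 − 1 = 3; critical value at α = 0.05 is 7.815.
Since 0.370 < 7.815, we fail to reject the null hypothesis — the data are consistent with the 9:3:3:1 ratio.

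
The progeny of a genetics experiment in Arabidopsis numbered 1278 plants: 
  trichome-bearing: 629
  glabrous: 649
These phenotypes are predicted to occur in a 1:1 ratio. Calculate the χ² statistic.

Under the 1:1 hypothesis (Σ ratio = 2, N = 1278):
  trichome-bearing: 1278 × 1/2 = 639
  glabrous: 1278 × 1/2 = 639
χ² = Σ (O − E)² / E
  trichome-bearing: (629 − 639)² / 639 = 0.1565
  glabrous: (649 − 639)² / 639 = 0.1565
χ² = 0.1565 + 0.1565 = 0.313

0.313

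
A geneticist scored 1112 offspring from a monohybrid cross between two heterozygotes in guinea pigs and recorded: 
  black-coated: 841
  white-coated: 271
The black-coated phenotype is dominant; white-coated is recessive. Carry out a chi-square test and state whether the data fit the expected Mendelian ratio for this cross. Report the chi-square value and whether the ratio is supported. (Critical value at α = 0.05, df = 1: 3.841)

0.235; consistent

For a monohybrid cross between heterozygotes with complete dominance, the expected phenotypic ratio is 3:1.
The 3:1 ratio has 4 parts, so with N = 1112 the expected counts are:
  black-coated: 1112 × 3/4 = 834
  white-coated: 1112 × 1/4 = 278
χ² = Σ (O − E)² / E
  black-coated: (841 − 834)² / 834 = 0.0588
  white-coated: (271 − 278)² / 278 = 0.1763
χ² = 0.0588 + 0.1763 = 0.2351 ≈ 0.235
Degrees of freedom = 2 − 1 = 1; critical value at α = 0.05 is 3.841.
Since 0.235 < 3.841, we fail to reject the null hypothesis — the data are consistent with the 3:1 ratio.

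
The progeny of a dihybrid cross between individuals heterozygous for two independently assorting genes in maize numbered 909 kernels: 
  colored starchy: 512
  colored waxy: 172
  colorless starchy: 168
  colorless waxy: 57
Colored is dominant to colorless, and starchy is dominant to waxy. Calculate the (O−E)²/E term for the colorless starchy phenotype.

A dihybrid F₂ with independent assortment and complete dominance at both loci gives a 9:3:3:1 phenotypic ratio.
The 9:3:3:1 ratio has 16 parts, so with N = 909 the expected counts are:
  colored starchy: 909 × 9/16 = 511.3125
  colored waxy: 909 × 3/16 = 170.4375
  colorless starchy: 909 × 3/16 = 170.4375
  colorless waxy: 909 × 1/16 = 56.8125
Contribution of colorless starchy: (168 − 170.4375)² / 170.4375 = 0.0349

0.035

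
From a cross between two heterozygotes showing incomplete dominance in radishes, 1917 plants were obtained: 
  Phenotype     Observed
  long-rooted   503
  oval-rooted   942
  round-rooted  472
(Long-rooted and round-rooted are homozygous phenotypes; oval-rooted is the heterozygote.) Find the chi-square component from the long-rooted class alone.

With incomplete dominance, a heterozygote × heterozygote cross gives a 1:2:1 phenotypic ratio.
The 1:2:1 ratio has 4 parts, so with N = 1917 the expected counts are:
  long-rooted: 1917 × 1/4 = 479.25
  oval-rooted: 1917 × 2/4 = 958.5
  round-rooted: 1917 × 1/4 = 479.25
Contribution of long-rooted: (503 − 479.25)² / 479.25 = 1.1770

1.177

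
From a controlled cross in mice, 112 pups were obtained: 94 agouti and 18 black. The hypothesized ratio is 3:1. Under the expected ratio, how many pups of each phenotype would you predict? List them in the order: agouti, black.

Expected counts for N = 112 under a 3:1 ratio (total parts = 4):
  agouti: 112 × 3/4 = 84
  black: 112 × 1/4 = 28

84, 28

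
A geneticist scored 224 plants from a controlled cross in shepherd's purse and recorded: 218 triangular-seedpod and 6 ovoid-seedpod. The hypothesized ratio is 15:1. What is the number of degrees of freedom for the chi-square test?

1

A goodness-of-fit test with 2 phenotype classes has df = 2 − 1 = 1.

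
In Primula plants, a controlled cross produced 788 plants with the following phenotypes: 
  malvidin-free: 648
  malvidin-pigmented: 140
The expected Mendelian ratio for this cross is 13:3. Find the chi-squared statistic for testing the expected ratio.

0.500

The 13:3 ratio has 16 parts, so with N = 788 the expected counts are:
  malvidin-free: 788 × 13/16 = 640.25
  malvidin-pigmented: 788 × 3/16 = 147.75
χ² = Σ (O − E)² / E
  malvidin-free: (648 − 640.25)² / 640.25 = 0.0938
  malvidin-pigmented: (140 − 147.75)² / 147.75 = 0.4065
χ² = 0.0938 + 0.4065 = 0.5003 ≈ 0.500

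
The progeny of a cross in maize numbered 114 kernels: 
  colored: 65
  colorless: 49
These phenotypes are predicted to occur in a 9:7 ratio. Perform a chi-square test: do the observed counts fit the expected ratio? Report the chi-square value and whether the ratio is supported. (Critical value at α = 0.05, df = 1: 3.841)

0.027; consistent

Under the 9:7 hypothesis (Σ ratio = 16, N = 114):
  colored: 114 × 9/16 = 64.125
  colorless: 114 × 7/16 = 49.875
χ² = Σ (O − E)² / E
  colored: (65 − 64.125)² / 64.125 = 0.0119
  colorless: (49 − 49.875)² / 49.875 = 0.0154
χ² = 0.0119 + 0.0154 = 0.0273 ≈ 0.027
Degrees of freedom = 2 − 1 = 1; critical value at α = 0.05 is 3.841.
Since 0.027 < 3.841, we fail to reject the null hypothesis — the data are consistent with the 9:7 ratio.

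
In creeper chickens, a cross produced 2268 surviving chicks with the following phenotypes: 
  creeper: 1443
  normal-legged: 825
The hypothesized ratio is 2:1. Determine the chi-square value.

9.446

The 2:1 ratio has 3 parts, so with N = 2268 the expected counts are:
  creeper: 2268 × 2/3 = 1512
  normal-legged: 2268 × 1/3 = 756
χ² = Σ (O − E)² / E
  creeper: (1443 − 1512)² / 1512 = 3.1488
  normal-legged: (825 − 756)² / 756 = 6.2976
χ² = 3.1488 + 6.2976 = 9.4464 ≈ 9.446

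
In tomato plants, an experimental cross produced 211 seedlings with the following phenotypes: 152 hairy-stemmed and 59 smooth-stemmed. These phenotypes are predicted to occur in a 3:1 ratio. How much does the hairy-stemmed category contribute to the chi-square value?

0.247

The 3:1 ratio has 4 parts, so with N = 211 the expected counts are:
  hairy-stemmed: 211 × 3/4 = 158.25
  smooth-stemmed: 211 × 1/4 = 52.75
Contribution of hairy-stemmed: (152 − 158.25)² / 158.25 = 0.2468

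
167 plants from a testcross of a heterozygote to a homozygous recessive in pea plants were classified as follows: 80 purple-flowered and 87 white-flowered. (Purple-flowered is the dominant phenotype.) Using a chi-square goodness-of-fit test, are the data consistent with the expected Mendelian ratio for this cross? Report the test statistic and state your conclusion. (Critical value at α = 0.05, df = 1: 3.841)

A testcross of a heterozygote (Aa × aa) gives a 1:1 phenotypic ratio.
The 1:1 ratio has 2 parts, so with N = 167 the expected counts are:
  purple-flowered: 167 × 1/2 = 83.5
  white-flowered: 167 × 1/2 = 83.5
χ² = Σ (O − E)² / E
  purple-flowered: (80 − 83.5)² / 83.5 = 0.1467
  white-flowered: (87 − 83.5)² / 83.5 = 0.1467
χ² = 0.1467 + 0.1467 = 0.2934 ≈ 0.293
Degrees of freedom = 2 − 1 = 1; critical value at α = 0.05 is 3.841.
Since 0.293 < 3.841, we fail to reject the null hypothesis — the data are consistent with the 1:1 ratio.

0.293; consistent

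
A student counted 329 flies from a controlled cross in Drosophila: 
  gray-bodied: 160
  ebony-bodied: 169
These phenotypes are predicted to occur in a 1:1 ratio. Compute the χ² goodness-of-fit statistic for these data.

0.246

Total ratio parts = 2. Expected numbers out of 329:
  gray-bodied: 329 × 1/2 = 164.5
  ebony-bodied: 329 × 1/2 = 164.5
χ² = Σ (O − E)² / E
  gray-bodied: (160 − 164.5)² / 164.5 = 0.1231
  ebony-bodied: (169 − 164.5)² / 164.5 = 0.1231
χ² = 0.1231 + 0.1231 = 0.2462 ≈ 0.246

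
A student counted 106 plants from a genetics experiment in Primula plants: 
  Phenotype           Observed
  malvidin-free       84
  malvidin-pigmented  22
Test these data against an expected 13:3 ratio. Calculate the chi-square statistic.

The 13:3 ratio has 16 parts, so with N = 106 the expected counts are:
  malvidin-free: 106 × 13/16 = 86.125
  malvidin-pigmented: 106 × 3/16 = 19.875
χ² = Σ (O − E)² / E
  malvidin-free: (84 − 86.125)² / 86.125 = 0.0524
  malvidin-pigmented: (22 − 19.875)² / 19.875 = 0.2272
χ² = 0.0524 + 0.2272 = 0.2796 ≈ 0.280

0.280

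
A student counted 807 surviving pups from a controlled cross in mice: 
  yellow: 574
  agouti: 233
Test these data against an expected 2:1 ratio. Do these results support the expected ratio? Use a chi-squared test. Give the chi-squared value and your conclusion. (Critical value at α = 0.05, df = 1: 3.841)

Under the 2:1 hypothesis (Σ ratio = 3, N = 807):
  yellow: 807 × 2/3 = 538
  agouti: 807 × 1/3 = 269
χ² = Σ (O − E)² / E
  yellow: (574 − 538)² / 538 = 2.4089
  agouti: (233 − 269)² / 269 = 4.8178
χ² = 2.4089 + 4.8178 = 7.2267 ≈ 7.227
Degrees of freedom = 2 − 1 = 1; critical value at α = 0.05 is 3.841.
Since 7.227 > 3.841, we reject the null hypothesis — the data do not fit the 2:1 ratio.

7.227; not consistent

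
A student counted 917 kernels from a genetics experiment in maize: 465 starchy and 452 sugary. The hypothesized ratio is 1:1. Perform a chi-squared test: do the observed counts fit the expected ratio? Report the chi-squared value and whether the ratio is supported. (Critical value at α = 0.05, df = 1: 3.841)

The 1:1 ratio has 2 parts, so with N = 917 the expected counts are:
  starchy: 917 × 1/2 = 458.5
  sugary: 917 × 1/2 = 458.5
χ² = Σ (O − E)² / E
  starchy: (465 − 458.5)² / 458.5 = 0.0921
  sugary: (452 − 458.5)² / 458.5 = 0.0921
χ² = 0.0921 + 0.0921 = 0.1842 ≈ 0.184
Degrees of freedom = 2 − 1 = 1; critical value at α = 0.05 is 3.841.
Since 0.184 < 3.841, we fail to reject the null hypothesis — the data are consistent with the 1:1 ratio.

0.184; consistent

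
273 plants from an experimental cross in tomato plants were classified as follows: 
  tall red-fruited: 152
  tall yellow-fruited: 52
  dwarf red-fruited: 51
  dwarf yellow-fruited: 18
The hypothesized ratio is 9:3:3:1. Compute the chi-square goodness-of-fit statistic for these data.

0.081

Under the 9:3:3:1 hypothesis (Σ ratio = 16, N = 273):
  tall red-fruited: 273 × 9/16 = 153.5625
  tall yellow-fruited: 273 × 3/16 = 51.1875
  dwarf red-fruited: 273 × 3/16 = 51.1875
  dwarf yellow-fruited: 273 × 1/16 = 17.0625
χ² = Σ (O − E)² / E
  tall red-fruited: (152 − 153.5625)² / 153.5625 = 0.0159
  tall yellow-fruited: (52 − 51.1875)² / 51.1875 = 0.0129
  dwarf red-fruited: (51 − 51.1875)² / 51.1875 = 0.0007
  dwarf yellow-fruited: (18 − 17.0625)² / 17.0625 = 0.0515
χ² = 0.0159 + 0.0129 + 0.0007 + 0.0515 = 0.081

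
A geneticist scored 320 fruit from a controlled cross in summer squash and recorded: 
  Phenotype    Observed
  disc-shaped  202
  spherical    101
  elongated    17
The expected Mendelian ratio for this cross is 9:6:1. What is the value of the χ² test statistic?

6.147

The 9:6:1 ratio has 16 parts, so with N = 320 the expected counts are:
  disc-shaped: 320 × 9/16 = 180
  spherical: 320 × 6/16 = 120
  elongated: 320 × 1/16 = 20
χ² = Σ (O − E)² / E
  disc-shaped: (202 − 180)² / 180 = 2.6889
  spherical: (101 − 120)² / 120 = 3.0083
  elongated: (17 − 20)² / 20 = 0.4500
χ² = 2.6889 + 3.0083 + 0.4500 = 6.1472 ≈ 6.147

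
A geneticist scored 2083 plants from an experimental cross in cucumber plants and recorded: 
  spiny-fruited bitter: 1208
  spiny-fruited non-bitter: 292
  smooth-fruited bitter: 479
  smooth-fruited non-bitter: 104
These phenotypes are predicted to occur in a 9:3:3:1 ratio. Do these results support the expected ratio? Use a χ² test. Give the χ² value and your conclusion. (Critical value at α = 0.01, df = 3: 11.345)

The 9:3:3:1 ratio has 16 parts, so with N = 2083 the expected counts are:
  spiny-fruited bitter: 2083 × 9/16 = 1171.6875
  spiny-fruited non-bitter: 2083 × 3/16 = 390.5625
  smooth-fruited bitter: 2083 × 3/16 = 390.5625
  smooth-fruited non-bitter: 2083 × 1/16 = 130.1875
χ² = Σ (O − E)² / E
  spiny-fruited bitter: (1208 − 1171.6875)² / 1171.6875 = 1.1254
  spiny-fruited non-bitter: (292 − 390.5625)² / 390.5625 = 24.8733
  smooth-fruited bitter: (479 − 390.5625)² / 390.5625 = 20.0255
  smooth-fruited non-bitter: (104 − 130.1875)² / 130.1875 = 5.2677
χ² = 1.1254 + 24.8733 + 20.0255 + 5.2677 = 51.2919 ≈ 51.292
Degrees of freedom = 4 − 1 = 3; critical value at α = 0.01 is 11.345.
Since 51.292 > 11.345, we reject the null hypothesis — the data do not fit the 9:3:3:1 ratio.

51.292; not consistent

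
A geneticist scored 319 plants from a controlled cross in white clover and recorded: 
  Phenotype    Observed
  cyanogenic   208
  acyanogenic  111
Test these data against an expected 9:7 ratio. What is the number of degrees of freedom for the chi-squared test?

A goodness-of-fit test with 2 phenotype classes has df = 2 − 1 = 1.

1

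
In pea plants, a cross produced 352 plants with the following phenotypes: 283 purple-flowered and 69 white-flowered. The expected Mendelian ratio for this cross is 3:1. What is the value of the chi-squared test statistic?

Total ratio parts = 4. Expected numbers out of 352:
  purple-flowered: 352 × 3/4 = 264
  white-flowered: 352 × 1/4 = 88
χ² = Σ (O − E)² / E
  purple-flowered: (283 − 264)² / 264 = 1.3674
  white-flowered: (69 − 88)² / 88 = 4.1023
χ² = 1.3674 + 4.1023 = 5.4697 ≈ 5.470

5.470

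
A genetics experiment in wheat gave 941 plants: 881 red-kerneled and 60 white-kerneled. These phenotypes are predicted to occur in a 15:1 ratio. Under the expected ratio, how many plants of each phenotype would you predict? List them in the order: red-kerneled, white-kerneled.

882.1875, 58.8125

The 15:1 ratio has 16 parts, so with N = 941 the expected counts are:
  red-kerneled: 941 × 15/16 = 882.1875
  white-kerneled: 941 × 1/16 = 58.8125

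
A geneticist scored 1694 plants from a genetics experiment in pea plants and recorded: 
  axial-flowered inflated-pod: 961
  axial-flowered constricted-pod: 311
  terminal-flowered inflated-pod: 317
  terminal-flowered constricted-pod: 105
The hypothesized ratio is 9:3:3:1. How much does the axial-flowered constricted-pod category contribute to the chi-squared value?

0.138

Under the 9:3:3:1 hypothesis (Σ ratio = 16, N = 1694):
  axial-flowered inflated-pod: 1694 × 9/16 = 952.875
  axial-flowered constricted-pod: 1694 × 3/16 = 317.625
  terminal-flowered inflated-pod: 1694 × 3/16 = 317.625
  terminal-flowered constricted-pod: 1694 × 1/16 = 105.875
Contribution of axial-flowered constricted-pod: (311 − 317.625)² / 317.625 = 0.1382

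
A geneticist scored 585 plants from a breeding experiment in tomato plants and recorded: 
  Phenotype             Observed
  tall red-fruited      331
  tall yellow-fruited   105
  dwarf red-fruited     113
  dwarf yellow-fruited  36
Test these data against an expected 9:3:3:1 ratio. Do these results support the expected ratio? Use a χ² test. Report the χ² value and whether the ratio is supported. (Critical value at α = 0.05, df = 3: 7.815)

Under the 9:3:3:1 hypothesis (Σ ratio = 16, N = 585):
  tall red-fruited: 585 × 9/16 = 329.0625
  tall yellow-fruited: 585 × 3/16 = 109.6875
  dwarf red-fruited: 585 × 3/16 = 109.6875
  dwarf yellow-fruited: 585 × 1/16 = 36.5625
χ² = Σ (O − E)² / E
  tall red-fruited: (331 − 329.0625)² / 329.0625 = 0.0114
  tall yellow-fruited: (105 − 109.6875)² / 109.6875 = 0.2003
  dwarf red-fruited: (113 − 109.6875)² / 109.6875 = 0.1000
  dwarf yellow-fruited: (36 − 36.5625)² / 36.5625 = 0.0087
χ² = 0.0114 + 0.2003 + 0.1000 + 0.0087 = 0.3204 ≈ 0.320
Degrees of freedom = 4 − 1 = 3; critical value at α = 0.05 is 7.815.
Since 0.320 < 7.815, we fail to reject the null hypothesis — the data are consistent with the 9:3:3:1 ratio.

0.320; consistent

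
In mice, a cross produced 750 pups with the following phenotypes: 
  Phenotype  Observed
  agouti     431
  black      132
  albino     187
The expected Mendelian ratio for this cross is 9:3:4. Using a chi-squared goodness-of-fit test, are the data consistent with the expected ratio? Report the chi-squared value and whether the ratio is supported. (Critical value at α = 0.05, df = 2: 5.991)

0.728; consistent

Expected counts for N = 750 under a 9:3:4 ratio (total parts = 16):
  agouti: 750 × 9/16 = 421.875
  black: 750 × 3/16 = 140.625
  albino: 750 × 4/16 = 187.5
χ² = Σ (O − E)² / E
  agouti: (431 − 421.875)² / 421.875 = 0.1974
  black: (132 − 140.625)² / 140.625 = 0.5290
  albino: (187 − 187.5)² / 187.5 = 0.0013
χ² = 0.1974 + 0.5290 + 0.0013 = 0.7277 ≈ 0.728
Degrees of freedom = 3 − 1 = 2; critical value at α = 0.05 is 5.991.
Since 0.728 < 5.991, we fail to reject the null hypothesis — the data are consistent with the 9:3:4 ratio.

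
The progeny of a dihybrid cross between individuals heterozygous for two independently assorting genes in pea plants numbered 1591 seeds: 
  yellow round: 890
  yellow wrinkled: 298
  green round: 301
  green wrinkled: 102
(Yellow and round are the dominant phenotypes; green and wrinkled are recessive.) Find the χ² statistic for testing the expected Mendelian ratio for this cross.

A dihybrid F₂ with independent assortment and complete dominance at both loci gives a 9:3:3:1 phenotypic ratio.
The 9:3:3:1 ratio has 16 parts, so with N = 1591 the expected counts are:
  yellow round: 1591 × 9/16 = 894.9375
  yellow wrinkled: 1591 × 3/16 = 298.3125
  green round: 1591 × 3/16 = 298.3125
  green wrinkled: 1591 × 1/16 = 99.4375
χ² = Σ (O − E)² / E
  yellow round: (890 − 894.9375)² / 894.9375 = 0.0272
  yellow wrinkled: (298 − 298.3125)² / 298.3125 = 0.0003
  green round: (301 − 298.3125)² / 298.3125 = 0.0242
  green wrinkled: (102 − 99.4375)² / 99.4375 = 0.0660
χ² = 0.0272 + 0.0003 + 0.0242 + 0.0660 = 0.1177 ≈ 0.118

0.118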